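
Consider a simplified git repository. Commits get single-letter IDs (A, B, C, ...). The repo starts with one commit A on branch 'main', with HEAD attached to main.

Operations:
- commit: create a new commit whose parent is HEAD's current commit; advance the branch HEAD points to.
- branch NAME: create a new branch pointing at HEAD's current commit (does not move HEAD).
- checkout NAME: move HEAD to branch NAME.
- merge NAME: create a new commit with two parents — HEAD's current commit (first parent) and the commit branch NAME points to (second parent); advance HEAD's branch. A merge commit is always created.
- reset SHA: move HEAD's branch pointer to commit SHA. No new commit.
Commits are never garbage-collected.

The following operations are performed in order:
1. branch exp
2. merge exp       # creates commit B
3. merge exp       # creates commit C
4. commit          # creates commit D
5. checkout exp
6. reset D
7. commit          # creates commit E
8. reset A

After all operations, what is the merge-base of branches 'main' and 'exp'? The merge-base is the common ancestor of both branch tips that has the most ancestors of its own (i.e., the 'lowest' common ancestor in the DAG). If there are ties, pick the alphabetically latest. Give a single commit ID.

After op 1 (branch): HEAD=main@A [exp=A main=A]
After op 2 (merge): HEAD=main@B [exp=A main=B]
After op 3 (merge): HEAD=main@C [exp=A main=C]
After op 4 (commit): HEAD=main@D [exp=A main=D]
After op 5 (checkout): HEAD=exp@A [exp=A main=D]
After op 6 (reset): HEAD=exp@D [exp=D main=D]
After op 7 (commit): HEAD=exp@E [exp=E main=D]
After op 8 (reset): HEAD=exp@A [exp=A main=D]
ancestors(main=D): ['A', 'B', 'C', 'D']
ancestors(exp=A): ['A']
common: ['A']

Answer: A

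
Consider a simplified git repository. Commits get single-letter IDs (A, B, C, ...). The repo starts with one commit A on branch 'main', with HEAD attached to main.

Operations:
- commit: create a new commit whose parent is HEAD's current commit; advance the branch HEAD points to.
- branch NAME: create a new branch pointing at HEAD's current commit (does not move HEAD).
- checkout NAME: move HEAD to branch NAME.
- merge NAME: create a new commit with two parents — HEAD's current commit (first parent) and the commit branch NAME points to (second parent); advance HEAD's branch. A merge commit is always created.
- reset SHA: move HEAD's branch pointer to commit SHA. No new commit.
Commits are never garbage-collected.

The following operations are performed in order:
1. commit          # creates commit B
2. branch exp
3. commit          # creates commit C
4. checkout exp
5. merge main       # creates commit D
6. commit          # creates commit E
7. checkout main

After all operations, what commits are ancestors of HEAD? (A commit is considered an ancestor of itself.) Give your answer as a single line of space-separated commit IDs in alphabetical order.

After op 1 (commit): HEAD=main@B [main=B]
After op 2 (branch): HEAD=main@B [exp=B main=B]
After op 3 (commit): HEAD=main@C [exp=B main=C]
After op 4 (checkout): HEAD=exp@B [exp=B main=C]
After op 5 (merge): HEAD=exp@D [exp=D main=C]
After op 6 (commit): HEAD=exp@E [exp=E main=C]
After op 7 (checkout): HEAD=main@C [exp=E main=C]

Answer: A B C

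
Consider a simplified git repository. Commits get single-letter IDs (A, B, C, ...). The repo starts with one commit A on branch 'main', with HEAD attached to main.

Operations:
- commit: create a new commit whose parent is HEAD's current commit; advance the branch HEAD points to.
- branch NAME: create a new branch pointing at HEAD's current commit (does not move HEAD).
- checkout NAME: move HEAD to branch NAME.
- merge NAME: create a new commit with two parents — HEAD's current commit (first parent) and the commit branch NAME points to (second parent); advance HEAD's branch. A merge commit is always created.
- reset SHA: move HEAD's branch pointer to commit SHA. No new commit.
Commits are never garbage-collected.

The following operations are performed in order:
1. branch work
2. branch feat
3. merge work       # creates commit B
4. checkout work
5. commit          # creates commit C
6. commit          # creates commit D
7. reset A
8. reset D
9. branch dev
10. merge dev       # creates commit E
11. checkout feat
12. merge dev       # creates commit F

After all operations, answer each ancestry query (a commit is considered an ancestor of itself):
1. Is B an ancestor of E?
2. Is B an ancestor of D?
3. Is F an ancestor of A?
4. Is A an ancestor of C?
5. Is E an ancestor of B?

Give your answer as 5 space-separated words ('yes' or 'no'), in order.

After op 1 (branch): HEAD=main@A [main=A work=A]
After op 2 (branch): HEAD=main@A [feat=A main=A work=A]
After op 3 (merge): HEAD=main@B [feat=A main=B work=A]
After op 4 (checkout): HEAD=work@A [feat=A main=B work=A]
After op 5 (commit): HEAD=work@C [feat=A main=B work=C]
After op 6 (commit): HEAD=work@D [feat=A main=B work=D]
After op 7 (reset): HEAD=work@A [feat=A main=B work=A]
After op 8 (reset): HEAD=work@D [feat=A main=B work=D]
After op 9 (branch): HEAD=work@D [dev=D feat=A main=B work=D]
After op 10 (merge): HEAD=work@E [dev=D feat=A main=B work=E]
After op 11 (checkout): HEAD=feat@A [dev=D feat=A main=B work=E]
After op 12 (merge): HEAD=feat@F [dev=D feat=F main=B work=E]
ancestors(E) = {A,C,D,E}; B in? no
ancestors(D) = {A,C,D}; B in? no
ancestors(A) = {A}; F in? no
ancestors(C) = {A,C}; A in? yes
ancestors(B) = {A,B}; E in? no

Answer: no no no yes no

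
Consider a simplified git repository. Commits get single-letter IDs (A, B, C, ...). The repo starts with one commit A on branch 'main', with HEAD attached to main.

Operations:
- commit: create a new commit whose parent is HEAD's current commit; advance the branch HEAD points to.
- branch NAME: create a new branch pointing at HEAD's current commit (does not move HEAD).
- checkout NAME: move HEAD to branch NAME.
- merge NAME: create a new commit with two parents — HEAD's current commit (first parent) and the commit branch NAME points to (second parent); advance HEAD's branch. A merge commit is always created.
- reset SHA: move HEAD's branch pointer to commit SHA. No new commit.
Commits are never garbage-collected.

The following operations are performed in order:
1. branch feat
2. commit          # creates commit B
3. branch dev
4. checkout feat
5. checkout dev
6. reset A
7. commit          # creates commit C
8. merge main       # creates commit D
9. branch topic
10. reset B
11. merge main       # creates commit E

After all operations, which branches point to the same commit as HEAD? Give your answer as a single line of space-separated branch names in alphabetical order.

Answer: dev

Derivation:
After op 1 (branch): HEAD=main@A [feat=A main=A]
After op 2 (commit): HEAD=main@B [feat=A main=B]
After op 3 (branch): HEAD=main@B [dev=B feat=A main=B]
After op 4 (checkout): HEAD=feat@A [dev=B feat=A main=B]
After op 5 (checkout): HEAD=dev@B [dev=B feat=A main=B]
After op 6 (reset): HEAD=dev@A [dev=A feat=A main=B]
After op 7 (commit): HEAD=dev@C [dev=C feat=A main=B]
After op 8 (merge): HEAD=dev@D [dev=D feat=A main=B]
After op 9 (branch): HEAD=dev@D [dev=D feat=A main=B topic=D]
After op 10 (reset): HEAD=dev@B [dev=B feat=A main=B topic=D]
After op 11 (merge): HEAD=dev@E [dev=E feat=A main=B topic=D]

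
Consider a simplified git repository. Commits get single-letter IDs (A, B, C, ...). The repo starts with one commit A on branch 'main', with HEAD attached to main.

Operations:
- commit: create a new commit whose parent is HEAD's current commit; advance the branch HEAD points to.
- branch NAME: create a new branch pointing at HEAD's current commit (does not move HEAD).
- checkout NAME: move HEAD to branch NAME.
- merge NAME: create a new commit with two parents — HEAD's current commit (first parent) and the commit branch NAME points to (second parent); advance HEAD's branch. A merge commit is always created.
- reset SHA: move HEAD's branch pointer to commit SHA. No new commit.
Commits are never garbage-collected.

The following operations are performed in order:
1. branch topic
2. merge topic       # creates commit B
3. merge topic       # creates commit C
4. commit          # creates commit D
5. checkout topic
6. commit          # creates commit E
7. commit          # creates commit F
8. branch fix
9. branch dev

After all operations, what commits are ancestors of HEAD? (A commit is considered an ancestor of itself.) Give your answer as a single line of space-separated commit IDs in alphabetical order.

Answer: A E F

Derivation:
After op 1 (branch): HEAD=main@A [main=A topic=A]
After op 2 (merge): HEAD=main@B [main=B topic=A]
After op 3 (merge): HEAD=main@C [main=C topic=A]
After op 4 (commit): HEAD=main@D [main=D topic=A]
After op 5 (checkout): HEAD=topic@A [main=D topic=A]
After op 6 (commit): HEAD=topic@E [main=D topic=E]
After op 7 (commit): HEAD=topic@F [main=D topic=F]
After op 8 (branch): HEAD=topic@F [fix=F main=D topic=F]
After op 9 (branch): HEAD=topic@F [dev=F fix=F main=D topic=F]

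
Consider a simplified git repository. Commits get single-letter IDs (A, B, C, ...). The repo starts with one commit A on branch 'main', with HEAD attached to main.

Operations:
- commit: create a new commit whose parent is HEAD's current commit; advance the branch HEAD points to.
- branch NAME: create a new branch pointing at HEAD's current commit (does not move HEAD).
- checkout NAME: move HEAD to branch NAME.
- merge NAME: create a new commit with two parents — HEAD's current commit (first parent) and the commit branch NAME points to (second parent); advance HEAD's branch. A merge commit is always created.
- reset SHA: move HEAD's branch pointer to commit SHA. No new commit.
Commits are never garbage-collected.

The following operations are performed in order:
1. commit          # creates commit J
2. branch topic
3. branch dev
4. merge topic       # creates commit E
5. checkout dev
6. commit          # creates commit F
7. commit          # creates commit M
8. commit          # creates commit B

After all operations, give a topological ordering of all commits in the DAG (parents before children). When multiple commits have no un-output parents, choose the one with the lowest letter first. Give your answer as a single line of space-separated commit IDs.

Answer: A J E F M B

Derivation:
After op 1 (commit): HEAD=main@J [main=J]
After op 2 (branch): HEAD=main@J [main=J topic=J]
After op 3 (branch): HEAD=main@J [dev=J main=J topic=J]
After op 4 (merge): HEAD=main@E [dev=J main=E topic=J]
After op 5 (checkout): HEAD=dev@J [dev=J main=E topic=J]
After op 6 (commit): HEAD=dev@F [dev=F main=E topic=J]
After op 7 (commit): HEAD=dev@M [dev=M main=E topic=J]
After op 8 (commit): HEAD=dev@B [dev=B main=E topic=J]
commit A: parents=[]
commit B: parents=['M']
commit E: parents=['J', 'J']
commit F: parents=['J']
commit J: parents=['A']
commit M: parents=['F']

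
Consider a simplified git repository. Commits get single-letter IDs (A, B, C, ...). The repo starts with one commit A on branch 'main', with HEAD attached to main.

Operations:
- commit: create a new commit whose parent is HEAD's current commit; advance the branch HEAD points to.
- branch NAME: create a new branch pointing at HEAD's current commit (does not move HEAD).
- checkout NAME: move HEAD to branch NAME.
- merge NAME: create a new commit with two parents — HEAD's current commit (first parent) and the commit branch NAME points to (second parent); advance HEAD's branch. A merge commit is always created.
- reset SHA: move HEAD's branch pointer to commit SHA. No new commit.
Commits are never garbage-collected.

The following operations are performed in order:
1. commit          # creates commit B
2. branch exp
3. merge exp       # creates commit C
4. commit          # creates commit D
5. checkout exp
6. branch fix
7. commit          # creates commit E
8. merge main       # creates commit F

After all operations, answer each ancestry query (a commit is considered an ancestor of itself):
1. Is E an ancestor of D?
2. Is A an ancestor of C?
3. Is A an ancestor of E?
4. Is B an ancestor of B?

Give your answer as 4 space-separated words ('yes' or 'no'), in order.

Answer: no yes yes yes

Derivation:
After op 1 (commit): HEAD=main@B [main=B]
After op 2 (branch): HEAD=main@B [exp=B main=B]
After op 3 (merge): HEAD=main@C [exp=B main=C]
After op 4 (commit): HEAD=main@D [exp=B main=D]
After op 5 (checkout): HEAD=exp@B [exp=B main=D]
After op 6 (branch): HEAD=exp@B [exp=B fix=B main=D]
After op 7 (commit): HEAD=exp@E [exp=E fix=B main=D]
After op 8 (merge): HEAD=exp@F [exp=F fix=B main=D]
ancestors(D) = {A,B,C,D}; E in? no
ancestors(C) = {A,B,C}; A in? yes
ancestors(E) = {A,B,E}; A in? yes
ancestors(B) = {A,B}; B in? yes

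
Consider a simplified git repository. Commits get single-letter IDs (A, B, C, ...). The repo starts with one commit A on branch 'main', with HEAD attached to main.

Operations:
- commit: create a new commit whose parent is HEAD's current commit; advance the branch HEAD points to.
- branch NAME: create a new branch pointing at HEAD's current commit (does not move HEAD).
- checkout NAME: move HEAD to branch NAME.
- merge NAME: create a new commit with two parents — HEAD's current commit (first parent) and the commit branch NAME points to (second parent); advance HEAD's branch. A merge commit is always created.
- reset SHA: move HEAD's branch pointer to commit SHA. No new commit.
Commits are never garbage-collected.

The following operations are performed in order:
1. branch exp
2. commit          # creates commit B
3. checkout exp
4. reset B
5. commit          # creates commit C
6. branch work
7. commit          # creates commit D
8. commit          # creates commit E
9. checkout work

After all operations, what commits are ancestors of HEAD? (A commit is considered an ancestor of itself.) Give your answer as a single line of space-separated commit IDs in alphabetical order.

Answer: A B C

Derivation:
After op 1 (branch): HEAD=main@A [exp=A main=A]
After op 2 (commit): HEAD=main@B [exp=A main=B]
After op 3 (checkout): HEAD=exp@A [exp=A main=B]
After op 4 (reset): HEAD=exp@B [exp=B main=B]
After op 5 (commit): HEAD=exp@C [exp=C main=B]
After op 6 (branch): HEAD=exp@C [exp=C main=B work=C]
After op 7 (commit): HEAD=exp@D [exp=D main=B work=C]
After op 8 (commit): HEAD=exp@E [exp=E main=B work=C]
After op 9 (checkout): HEAD=work@C [exp=E main=B work=C]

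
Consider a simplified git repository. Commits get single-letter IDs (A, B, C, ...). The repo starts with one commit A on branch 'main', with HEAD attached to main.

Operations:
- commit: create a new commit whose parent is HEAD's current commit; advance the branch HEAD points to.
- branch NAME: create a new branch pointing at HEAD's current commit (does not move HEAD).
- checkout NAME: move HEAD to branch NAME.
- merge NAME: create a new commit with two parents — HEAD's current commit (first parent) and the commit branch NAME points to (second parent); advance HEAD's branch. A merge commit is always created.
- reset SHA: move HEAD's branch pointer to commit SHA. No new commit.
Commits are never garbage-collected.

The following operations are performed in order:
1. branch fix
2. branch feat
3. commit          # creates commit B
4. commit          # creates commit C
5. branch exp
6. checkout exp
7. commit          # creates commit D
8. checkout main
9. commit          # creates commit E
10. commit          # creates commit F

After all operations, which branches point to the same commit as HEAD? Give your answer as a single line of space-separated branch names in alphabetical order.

Answer: main

Derivation:
After op 1 (branch): HEAD=main@A [fix=A main=A]
After op 2 (branch): HEAD=main@A [feat=A fix=A main=A]
After op 3 (commit): HEAD=main@B [feat=A fix=A main=B]
After op 4 (commit): HEAD=main@C [feat=A fix=A main=C]
After op 5 (branch): HEAD=main@C [exp=C feat=A fix=A main=C]
After op 6 (checkout): HEAD=exp@C [exp=C feat=A fix=A main=C]
After op 7 (commit): HEAD=exp@D [exp=D feat=A fix=A main=C]
After op 8 (checkout): HEAD=main@C [exp=D feat=A fix=A main=C]
After op 9 (commit): HEAD=main@E [exp=D feat=A fix=A main=E]
After op 10 (commit): HEAD=main@F [exp=D feat=A fix=A main=F]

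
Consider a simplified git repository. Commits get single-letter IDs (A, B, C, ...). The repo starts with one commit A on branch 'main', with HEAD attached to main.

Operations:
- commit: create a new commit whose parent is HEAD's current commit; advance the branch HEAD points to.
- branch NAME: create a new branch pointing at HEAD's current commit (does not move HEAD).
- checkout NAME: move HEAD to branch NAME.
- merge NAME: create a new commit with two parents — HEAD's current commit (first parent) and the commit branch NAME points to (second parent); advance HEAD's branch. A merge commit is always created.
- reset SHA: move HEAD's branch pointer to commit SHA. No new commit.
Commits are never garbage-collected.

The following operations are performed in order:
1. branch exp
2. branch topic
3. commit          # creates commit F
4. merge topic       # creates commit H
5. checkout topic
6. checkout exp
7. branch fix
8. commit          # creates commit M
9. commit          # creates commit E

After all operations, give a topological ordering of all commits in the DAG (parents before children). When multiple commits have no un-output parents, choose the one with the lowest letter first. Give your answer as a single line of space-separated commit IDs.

After op 1 (branch): HEAD=main@A [exp=A main=A]
After op 2 (branch): HEAD=main@A [exp=A main=A topic=A]
After op 3 (commit): HEAD=main@F [exp=A main=F topic=A]
After op 4 (merge): HEAD=main@H [exp=A main=H topic=A]
After op 5 (checkout): HEAD=topic@A [exp=A main=H topic=A]
After op 6 (checkout): HEAD=exp@A [exp=A main=H topic=A]
After op 7 (branch): HEAD=exp@A [exp=A fix=A main=H topic=A]
After op 8 (commit): HEAD=exp@M [exp=M fix=A main=H topic=A]
After op 9 (commit): HEAD=exp@E [exp=E fix=A main=H topic=A]
commit A: parents=[]
commit E: parents=['M']
commit F: parents=['A']
commit H: parents=['F', 'A']
commit M: parents=['A']

Answer: A F H M E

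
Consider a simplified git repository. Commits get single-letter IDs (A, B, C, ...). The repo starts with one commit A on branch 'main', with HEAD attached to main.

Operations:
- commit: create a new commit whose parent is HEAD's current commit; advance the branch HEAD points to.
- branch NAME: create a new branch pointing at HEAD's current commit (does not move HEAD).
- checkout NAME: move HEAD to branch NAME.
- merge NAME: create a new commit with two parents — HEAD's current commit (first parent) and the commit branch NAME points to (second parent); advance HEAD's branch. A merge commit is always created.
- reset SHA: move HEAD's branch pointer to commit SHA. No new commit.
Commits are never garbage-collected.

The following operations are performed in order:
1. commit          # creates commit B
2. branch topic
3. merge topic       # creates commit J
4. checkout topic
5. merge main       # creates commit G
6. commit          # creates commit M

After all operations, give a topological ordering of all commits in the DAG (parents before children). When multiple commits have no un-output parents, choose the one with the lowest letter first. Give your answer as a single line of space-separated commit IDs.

Answer: A B J G M

Derivation:
After op 1 (commit): HEAD=main@B [main=B]
After op 2 (branch): HEAD=main@B [main=B topic=B]
After op 3 (merge): HEAD=main@J [main=J topic=B]
After op 4 (checkout): HEAD=topic@B [main=J topic=B]
After op 5 (merge): HEAD=topic@G [main=J topic=G]
After op 6 (commit): HEAD=topic@M [main=J topic=M]
commit A: parents=[]
commit B: parents=['A']
commit G: parents=['B', 'J']
commit J: parents=['B', 'B']
commit M: parents=['G']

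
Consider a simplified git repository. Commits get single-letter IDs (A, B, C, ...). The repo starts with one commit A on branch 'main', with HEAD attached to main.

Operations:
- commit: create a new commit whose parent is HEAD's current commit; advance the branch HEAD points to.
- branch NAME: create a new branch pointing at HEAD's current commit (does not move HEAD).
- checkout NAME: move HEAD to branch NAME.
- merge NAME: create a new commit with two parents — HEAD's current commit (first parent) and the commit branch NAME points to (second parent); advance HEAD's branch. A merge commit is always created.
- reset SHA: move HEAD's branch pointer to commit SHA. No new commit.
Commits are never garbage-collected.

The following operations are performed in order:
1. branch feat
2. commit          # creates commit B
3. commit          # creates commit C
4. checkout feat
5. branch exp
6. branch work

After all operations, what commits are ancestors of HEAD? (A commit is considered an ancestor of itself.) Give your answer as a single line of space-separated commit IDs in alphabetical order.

After op 1 (branch): HEAD=main@A [feat=A main=A]
After op 2 (commit): HEAD=main@B [feat=A main=B]
After op 3 (commit): HEAD=main@C [feat=A main=C]
After op 4 (checkout): HEAD=feat@A [feat=A main=C]
After op 5 (branch): HEAD=feat@A [exp=A feat=A main=C]
After op 6 (branch): HEAD=feat@A [exp=A feat=A main=C work=A]

Answer: A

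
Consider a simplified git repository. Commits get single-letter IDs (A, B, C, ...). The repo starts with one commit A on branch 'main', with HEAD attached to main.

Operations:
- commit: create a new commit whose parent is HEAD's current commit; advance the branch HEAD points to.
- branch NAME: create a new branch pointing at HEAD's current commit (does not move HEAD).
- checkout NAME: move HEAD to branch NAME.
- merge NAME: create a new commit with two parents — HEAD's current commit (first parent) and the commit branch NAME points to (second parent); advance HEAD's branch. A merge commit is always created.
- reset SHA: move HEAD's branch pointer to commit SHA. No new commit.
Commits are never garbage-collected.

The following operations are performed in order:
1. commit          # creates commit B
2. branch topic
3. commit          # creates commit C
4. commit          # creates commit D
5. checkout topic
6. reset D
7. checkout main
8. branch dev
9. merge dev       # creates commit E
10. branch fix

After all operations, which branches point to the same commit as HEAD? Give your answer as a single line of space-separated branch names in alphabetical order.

After op 1 (commit): HEAD=main@B [main=B]
After op 2 (branch): HEAD=main@B [main=B topic=B]
After op 3 (commit): HEAD=main@C [main=C topic=B]
After op 4 (commit): HEAD=main@D [main=D topic=B]
After op 5 (checkout): HEAD=topic@B [main=D topic=B]
After op 6 (reset): HEAD=topic@D [main=D topic=D]
After op 7 (checkout): HEAD=main@D [main=D topic=D]
After op 8 (branch): HEAD=main@D [dev=D main=D topic=D]
After op 9 (merge): HEAD=main@E [dev=D main=E topic=D]
After op 10 (branch): HEAD=main@E [dev=D fix=E main=E topic=D]

Answer: fix main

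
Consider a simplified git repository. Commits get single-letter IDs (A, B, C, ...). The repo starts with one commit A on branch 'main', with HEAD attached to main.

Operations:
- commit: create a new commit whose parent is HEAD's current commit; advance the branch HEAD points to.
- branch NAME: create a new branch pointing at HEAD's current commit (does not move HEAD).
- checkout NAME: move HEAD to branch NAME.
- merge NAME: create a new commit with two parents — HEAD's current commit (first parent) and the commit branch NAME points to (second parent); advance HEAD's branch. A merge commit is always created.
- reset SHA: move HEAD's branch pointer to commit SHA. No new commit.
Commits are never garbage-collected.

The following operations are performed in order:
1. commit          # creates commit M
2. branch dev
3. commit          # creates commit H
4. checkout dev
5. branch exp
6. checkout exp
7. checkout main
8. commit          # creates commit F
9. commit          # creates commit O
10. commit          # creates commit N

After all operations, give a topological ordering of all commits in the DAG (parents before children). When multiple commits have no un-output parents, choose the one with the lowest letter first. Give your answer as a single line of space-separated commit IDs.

After op 1 (commit): HEAD=main@M [main=M]
After op 2 (branch): HEAD=main@M [dev=M main=M]
After op 3 (commit): HEAD=main@H [dev=M main=H]
After op 4 (checkout): HEAD=dev@M [dev=M main=H]
After op 5 (branch): HEAD=dev@M [dev=M exp=M main=H]
After op 6 (checkout): HEAD=exp@M [dev=M exp=M main=H]
After op 7 (checkout): HEAD=main@H [dev=M exp=M main=H]
After op 8 (commit): HEAD=main@F [dev=M exp=M main=F]
After op 9 (commit): HEAD=main@O [dev=M exp=M main=O]
After op 10 (commit): HEAD=main@N [dev=M exp=M main=N]
commit A: parents=[]
commit F: parents=['H']
commit H: parents=['M']
commit M: parents=['A']
commit N: parents=['O']
commit O: parents=['F']

Answer: A M H F O N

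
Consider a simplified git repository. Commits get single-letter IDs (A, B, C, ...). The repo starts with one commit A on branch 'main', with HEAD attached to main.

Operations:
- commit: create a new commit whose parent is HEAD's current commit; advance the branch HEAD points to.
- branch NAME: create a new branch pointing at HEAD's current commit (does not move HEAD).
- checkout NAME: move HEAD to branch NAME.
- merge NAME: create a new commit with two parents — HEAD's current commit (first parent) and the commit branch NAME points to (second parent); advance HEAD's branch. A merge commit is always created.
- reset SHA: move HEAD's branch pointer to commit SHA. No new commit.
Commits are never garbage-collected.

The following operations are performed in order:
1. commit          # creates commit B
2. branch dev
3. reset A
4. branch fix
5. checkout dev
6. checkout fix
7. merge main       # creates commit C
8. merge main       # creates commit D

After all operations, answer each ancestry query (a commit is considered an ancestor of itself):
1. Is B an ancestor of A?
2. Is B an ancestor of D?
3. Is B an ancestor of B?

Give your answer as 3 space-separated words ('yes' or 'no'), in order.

Answer: no no yes

Derivation:
After op 1 (commit): HEAD=main@B [main=B]
After op 2 (branch): HEAD=main@B [dev=B main=B]
After op 3 (reset): HEAD=main@A [dev=B main=A]
After op 4 (branch): HEAD=main@A [dev=B fix=A main=A]
After op 5 (checkout): HEAD=dev@B [dev=B fix=A main=A]
After op 6 (checkout): HEAD=fix@A [dev=B fix=A main=A]
After op 7 (merge): HEAD=fix@C [dev=B fix=C main=A]
After op 8 (merge): HEAD=fix@D [dev=B fix=D main=A]
ancestors(A) = {A}; B in? no
ancestors(D) = {A,C,D}; B in? no
ancestors(B) = {A,B}; B in? yes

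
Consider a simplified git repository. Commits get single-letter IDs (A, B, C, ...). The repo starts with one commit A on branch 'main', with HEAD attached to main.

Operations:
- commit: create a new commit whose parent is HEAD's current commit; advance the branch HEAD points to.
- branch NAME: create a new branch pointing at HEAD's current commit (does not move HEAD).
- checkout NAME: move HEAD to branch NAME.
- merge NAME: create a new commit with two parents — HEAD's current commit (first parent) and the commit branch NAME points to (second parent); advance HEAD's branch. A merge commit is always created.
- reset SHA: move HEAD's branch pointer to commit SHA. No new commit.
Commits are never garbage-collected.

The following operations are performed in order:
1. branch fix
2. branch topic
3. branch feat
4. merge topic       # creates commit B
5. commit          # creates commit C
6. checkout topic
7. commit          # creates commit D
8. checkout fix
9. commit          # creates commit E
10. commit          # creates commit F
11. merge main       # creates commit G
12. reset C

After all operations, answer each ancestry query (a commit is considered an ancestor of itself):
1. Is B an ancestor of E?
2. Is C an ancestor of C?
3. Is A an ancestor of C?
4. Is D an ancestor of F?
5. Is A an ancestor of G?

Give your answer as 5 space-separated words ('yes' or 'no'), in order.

Answer: no yes yes no yes

Derivation:
After op 1 (branch): HEAD=main@A [fix=A main=A]
After op 2 (branch): HEAD=main@A [fix=A main=A topic=A]
After op 3 (branch): HEAD=main@A [feat=A fix=A main=A topic=A]
After op 4 (merge): HEAD=main@B [feat=A fix=A main=B topic=A]
After op 5 (commit): HEAD=main@C [feat=A fix=A main=C topic=A]
After op 6 (checkout): HEAD=topic@A [feat=A fix=A main=C topic=A]
After op 7 (commit): HEAD=topic@D [feat=A fix=A main=C topic=D]
After op 8 (checkout): HEAD=fix@A [feat=A fix=A main=C topic=D]
After op 9 (commit): HEAD=fix@E [feat=A fix=E main=C topic=D]
After op 10 (commit): HEAD=fix@F [feat=A fix=F main=C topic=D]
After op 11 (merge): HEAD=fix@G [feat=A fix=G main=C topic=D]
After op 12 (reset): HEAD=fix@C [feat=A fix=C main=C topic=D]
ancestors(E) = {A,E}; B in? no
ancestors(C) = {A,B,C}; C in? yes
ancestors(C) = {A,B,C}; A in? yes
ancestors(F) = {A,E,F}; D in? no
ancestors(G) = {A,B,C,E,F,G}; A in? yes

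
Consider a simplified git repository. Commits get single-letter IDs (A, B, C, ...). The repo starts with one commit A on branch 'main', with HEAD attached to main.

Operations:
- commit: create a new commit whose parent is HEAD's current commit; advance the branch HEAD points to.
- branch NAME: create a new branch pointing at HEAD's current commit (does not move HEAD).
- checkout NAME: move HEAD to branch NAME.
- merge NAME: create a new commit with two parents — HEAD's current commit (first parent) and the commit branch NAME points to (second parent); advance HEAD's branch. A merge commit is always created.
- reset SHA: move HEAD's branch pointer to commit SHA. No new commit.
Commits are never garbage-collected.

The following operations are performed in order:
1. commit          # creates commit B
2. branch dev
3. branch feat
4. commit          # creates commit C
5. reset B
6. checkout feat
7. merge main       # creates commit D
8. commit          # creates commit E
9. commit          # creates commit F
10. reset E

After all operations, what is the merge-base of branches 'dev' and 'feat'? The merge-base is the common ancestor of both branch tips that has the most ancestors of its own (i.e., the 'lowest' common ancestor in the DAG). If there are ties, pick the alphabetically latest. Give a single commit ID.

After op 1 (commit): HEAD=main@B [main=B]
After op 2 (branch): HEAD=main@B [dev=B main=B]
After op 3 (branch): HEAD=main@B [dev=B feat=B main=B]
After op 4 (commit): HEAD=main@C [dev=B feat=B main=C]
After op 5 (reset): HEAD=main@B [dev=B feat=B main=B]
After op 6 (checkout): HEAD=feat@B [dev=B feat=B main=B]
After op 7 (merge): HEAD=feat@D [dev=B feat=D main=B]
After op 8 (commit): HEAD=feat@E [dev=B feat=E main=B]
After op 9 (commit): HEAD=feat@F [dev=B feat=F main=B]
After op 10 (reset): HEAD=feat@E [dev=B feat=E main=B]
ancestors(dev=B): ['A', 'B']
ancestors(feat=E): ['A', 'B', 'D', 'E']
common: ['A', 'B']

Answer: B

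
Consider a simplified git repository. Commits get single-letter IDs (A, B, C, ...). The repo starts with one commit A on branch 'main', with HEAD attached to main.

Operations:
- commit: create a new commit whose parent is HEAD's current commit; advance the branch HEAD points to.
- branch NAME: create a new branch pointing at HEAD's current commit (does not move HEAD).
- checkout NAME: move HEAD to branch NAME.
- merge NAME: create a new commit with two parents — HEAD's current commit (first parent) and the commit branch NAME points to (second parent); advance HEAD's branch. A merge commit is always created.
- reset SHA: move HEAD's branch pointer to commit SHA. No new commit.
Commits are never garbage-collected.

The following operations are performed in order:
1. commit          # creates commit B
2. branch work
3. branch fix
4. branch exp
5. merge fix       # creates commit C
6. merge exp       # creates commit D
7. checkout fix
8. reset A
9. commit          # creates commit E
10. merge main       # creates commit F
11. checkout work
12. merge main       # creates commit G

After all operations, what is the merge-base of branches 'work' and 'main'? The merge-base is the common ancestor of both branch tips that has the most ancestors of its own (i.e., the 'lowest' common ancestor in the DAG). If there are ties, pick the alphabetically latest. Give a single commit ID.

Answer: D

Derivation:
After op 1 (commit): HEAD=main@B [main=B]
After op 2 (branch): HEAD=main@B [main=B work=B]
After op 3 (branch): HEAD=main@B [fix=B main=B work=B]
After op 4 (branch): HEAD=main@B [exp=B fix=B main=B work=B]
After op 5 (merge): HEAD=main@C [exp=B fix=B main=C work=B]
After op 6 (merge): HEAD=main@D [exp=B fix=B main=D work=B]
After op 7 (checkout): HEAD=fix@B [exp=B fix=B main=D work=B]
After op 8 (reset): HEAD=fix@A [exp=B fix=A main=D work=B]
After op 9 (commit): HEAD=fix@E [exp=B fix=E main=D work=B]
After op 10 (merge): HEAD=fix@F [exp=B fix=F main=D work=B]
After op 11 (checkout): HEAD=work@B [exp=B fix=F main=D work=B]
After op 12 (merge): HEAD=work@G [exp=B fix=F main=D work=G]
ancestors(work=G): ['A', 'B', 'C', 'D', 'G']
ancestors(main=D): ['A', 'B', 'C', 'D']
common: ['A', 'B', 'C', 'D']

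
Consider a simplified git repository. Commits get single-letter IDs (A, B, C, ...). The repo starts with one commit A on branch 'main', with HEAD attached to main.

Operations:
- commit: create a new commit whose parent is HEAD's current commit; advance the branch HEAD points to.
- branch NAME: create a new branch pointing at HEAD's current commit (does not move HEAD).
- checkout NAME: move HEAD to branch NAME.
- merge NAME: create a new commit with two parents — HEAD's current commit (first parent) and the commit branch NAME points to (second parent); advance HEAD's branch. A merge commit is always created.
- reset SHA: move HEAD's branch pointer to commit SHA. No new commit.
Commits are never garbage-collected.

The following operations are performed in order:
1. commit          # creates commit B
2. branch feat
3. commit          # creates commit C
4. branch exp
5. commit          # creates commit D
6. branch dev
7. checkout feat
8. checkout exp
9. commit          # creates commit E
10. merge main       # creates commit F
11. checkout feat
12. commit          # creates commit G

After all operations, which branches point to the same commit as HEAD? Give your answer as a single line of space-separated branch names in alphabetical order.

After op 1 (commit): HEAD=main@B [main=B]
After op 2 (branch): HEAD=main@B [feat=B main=B]
After op 3 (commit): HEAD=main@C [feat=B main=C]
After op 4 (branch): HEAD=main@C [exp=C feat=B main=C]
After op 5 (commit): HEAD=main@D [exp=C feat=B main=D]
After op 6 (branch): HEAD=main@D [dev=D exp=C feat=B main=D]
After op 7 (checkout): HEAD=feat@B [dev=D exp=C feat=B main=D]
After op 8 (checkout): HEAD=exp@C [dev=D exp=C feat=B main=D]
After op 9 (commit): HEAD=exp@E [dev=D exp=E feat=B main=D]
After op 10 (merge): HEAD=exp@F [dev=D exp=F feat=B main=D]
After op 11 (checkout): HEAD=feat@B [dev=D exp=F feat=B main=D]
After op 12 (commit): HEAD=feat@G [dev=D exp=F feat=G main=D]

Answer: feat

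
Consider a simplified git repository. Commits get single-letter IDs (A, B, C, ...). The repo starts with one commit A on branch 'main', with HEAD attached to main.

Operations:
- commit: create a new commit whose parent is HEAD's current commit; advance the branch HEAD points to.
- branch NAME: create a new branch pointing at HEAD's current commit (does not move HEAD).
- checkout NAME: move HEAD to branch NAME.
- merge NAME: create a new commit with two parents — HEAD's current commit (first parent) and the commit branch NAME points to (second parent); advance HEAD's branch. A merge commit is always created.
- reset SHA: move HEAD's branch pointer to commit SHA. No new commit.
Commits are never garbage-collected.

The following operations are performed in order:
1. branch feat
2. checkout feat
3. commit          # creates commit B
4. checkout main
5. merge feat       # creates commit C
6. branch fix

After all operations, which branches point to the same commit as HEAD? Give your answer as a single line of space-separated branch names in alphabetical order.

Answer: fix main

Derivation:
After op 1 (branch): HEAD=main@A [feat=A main=A]
After op 2 (checkout): HEAD=feat@A [feat=A main=A]
After op 3 (commit): HEAD=feat@B [feat=B main=A]
After op 4 (checkout): HEAD=main@A [feat=B main=A]
After op 5 (merge): HEAD=main@C [feat=B main=C]
After op 6 (branch): HEAD=main@C [feat=B fix=C main=C]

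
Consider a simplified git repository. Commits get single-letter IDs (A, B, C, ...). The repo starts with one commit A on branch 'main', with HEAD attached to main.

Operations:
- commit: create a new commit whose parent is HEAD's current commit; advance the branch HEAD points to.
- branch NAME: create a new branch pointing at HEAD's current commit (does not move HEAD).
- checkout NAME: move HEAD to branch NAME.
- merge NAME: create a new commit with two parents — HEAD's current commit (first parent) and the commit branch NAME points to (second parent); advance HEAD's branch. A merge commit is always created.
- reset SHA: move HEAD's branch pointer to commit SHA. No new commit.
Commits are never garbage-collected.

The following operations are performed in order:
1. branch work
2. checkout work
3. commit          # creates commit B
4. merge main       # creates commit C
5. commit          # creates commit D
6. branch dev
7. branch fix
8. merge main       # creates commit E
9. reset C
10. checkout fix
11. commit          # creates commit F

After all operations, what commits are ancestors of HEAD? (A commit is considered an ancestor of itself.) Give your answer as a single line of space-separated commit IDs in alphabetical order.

After op 1 (branch): HEAD=main@A [main=A work=A]
After op 2 (checkout): HEAD=work@A [main=A work=A]
After op 3 (commit): HEAD=work@B [main=A work=B]
After op 4 (merge): HEAD=work@C [main=A work=C]
After op 5 (commit): HEAD=work@D [main=A work=D]
After op 6 (branch): HEAD=work@D [dev=D main=A work=D]
After op 7 (branch): HEAD=work@D [dev=D fix=D main=A work=D]
After op 8 (merge): HEAD=work@E [dev=D fix=D main=A work=E]
After op 9 (reset): HEAD=work@C [dev=D fix=D main=A work=C]
After op 10 (checkout): HEAD=fix@D [dev=D fix=D main=A work=C]
After op 11 (commit): HEAD=fix@F [dev=D fix=F main=A work=C]

Answer: A B C D F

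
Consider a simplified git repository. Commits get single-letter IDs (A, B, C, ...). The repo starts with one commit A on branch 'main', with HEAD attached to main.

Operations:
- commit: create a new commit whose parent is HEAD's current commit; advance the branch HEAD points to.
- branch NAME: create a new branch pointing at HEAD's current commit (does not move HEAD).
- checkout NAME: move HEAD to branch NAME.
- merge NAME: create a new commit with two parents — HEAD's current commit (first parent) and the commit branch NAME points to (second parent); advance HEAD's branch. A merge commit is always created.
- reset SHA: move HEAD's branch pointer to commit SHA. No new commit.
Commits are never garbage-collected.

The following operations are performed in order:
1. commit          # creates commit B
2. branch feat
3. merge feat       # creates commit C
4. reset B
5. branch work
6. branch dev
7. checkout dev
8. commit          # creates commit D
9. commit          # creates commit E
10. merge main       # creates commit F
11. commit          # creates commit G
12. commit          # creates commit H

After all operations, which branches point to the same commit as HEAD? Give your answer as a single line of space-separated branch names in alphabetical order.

After op 1 (commit): HEAD=main@B [main=B]
After op 2 (branch): HEAD=main@B [feat=B main=B]
After op 3 (merge): HEAD=main@C [feat=B main=C]
After op 4 (reset): HEAD=main@B [feat=B main=B]
After op 5 (branch): HEAD=main@B [feat=B main=B work=B]
After op 6 (branch): HEAD=main@B [dev=B feat=B main=B work=B]
After op 7 (checkout): HEAD=dev@B [dev=B feat=B main=B work=B]
After op 8 (commit): HEAD=dev@D [dev=D feat=B main=B work=B]
After op 9 (commit): HEAD=dev@E [dev=E feat=B main=B work=B]
After op 10 (merge): HEAD=dev@F [dev=F feat=B main=B work=B]
After op 11 (commit): HEAD=dev@G [dev=G feat=B main=B work=B]
After op 12 (commit): HEAD=dev@H [dev=H feat=B main=B work=B]

Answer: dev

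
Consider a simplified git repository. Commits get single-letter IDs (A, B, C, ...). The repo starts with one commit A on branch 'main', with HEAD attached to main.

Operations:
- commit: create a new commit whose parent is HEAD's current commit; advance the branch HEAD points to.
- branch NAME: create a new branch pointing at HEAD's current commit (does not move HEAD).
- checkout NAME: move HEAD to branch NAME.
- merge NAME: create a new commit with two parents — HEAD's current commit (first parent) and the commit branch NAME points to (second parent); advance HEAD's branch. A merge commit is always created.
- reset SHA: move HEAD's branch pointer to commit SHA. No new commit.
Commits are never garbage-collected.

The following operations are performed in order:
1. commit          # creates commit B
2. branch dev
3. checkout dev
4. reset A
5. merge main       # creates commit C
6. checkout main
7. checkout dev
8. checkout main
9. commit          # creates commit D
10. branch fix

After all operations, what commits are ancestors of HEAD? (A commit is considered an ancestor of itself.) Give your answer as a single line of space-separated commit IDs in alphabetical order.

Answer: A B D

Derivation:
After op 1 (commit): HEAD=main@B [main=B]
After op 2 (branch): HEAD=main@B [dev=B main=B]
After op 3 (checkout): HEAD=dev@B [dev=B main=B]
After op 4 (reset): HEAD=dev@A [dev=A main=B]
After op 5 (merge): HEAD=dev@C [dev=C main=B]
After op 6 (checkout): HEAD=main@B [dev=C main=B]
After op 7 (checkout): HEAD=dev@C [dev=C main=B]
After op 8 (checkout): HEAD=main@B [dev=C main=B]
After op 9 (commit): HEAD=main@D [dev=C main=D]
After op 10 (branch): HEAD=main@D [dev=C fix=D main=D]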